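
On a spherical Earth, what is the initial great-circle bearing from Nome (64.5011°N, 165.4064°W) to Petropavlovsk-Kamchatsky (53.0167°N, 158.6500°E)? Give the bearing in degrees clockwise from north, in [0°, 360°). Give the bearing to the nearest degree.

255°

Δλ = 158.6500 − -165.4064 = 324.0564°; wrapped into (−180°, 180°]: -35.9436°.
θ = atan2( sin Δλ · cos φ₂ , cos φ₁ · sin φ₂ − sin φ₁ · cos φ₂ · cos Δλ )
  = atan2(-0.35312, -0.09571) = -105.166° → normalised to [0°, 360°): 254.834°.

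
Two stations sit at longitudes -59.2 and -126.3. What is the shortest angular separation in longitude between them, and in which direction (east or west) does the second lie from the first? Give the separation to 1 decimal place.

Raw difference: -126.3 − -59.2 = -67.1°.
Normalise into (−180°, 180°]: -67.1° stays -67.1°.
Negative ⇒ the second point lies to the west; separation 67.1°.

67.1° west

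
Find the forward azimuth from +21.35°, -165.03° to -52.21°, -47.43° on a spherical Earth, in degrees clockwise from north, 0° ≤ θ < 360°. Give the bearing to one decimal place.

Δλ = -47.43 − -165.03 = 117.60°.
θ = atan2( sin Δλ · cos φ₂ , cos φ₁ · sin φ₂ − sin φ₁ · cos φ₂ · cos Δλ )
  = atan2(0.54304, -0.63267) = 139.360° → normalised to [0°, 360°): 139.360°.

139.4°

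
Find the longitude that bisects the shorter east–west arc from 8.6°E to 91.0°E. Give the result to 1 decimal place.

49.8°E

Signed shortest Δλ from +8.6° to +91.0° is +82.4°.
Midpoint longitude = +8.6° + (+82.4°)/2 = +8.6° + 41.2° = +49.8°.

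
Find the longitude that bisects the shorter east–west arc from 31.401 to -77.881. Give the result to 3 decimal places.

Signed shortest Δλ from +31.401° to -77.881° is -109.282°.
Midpoint longitude = +31.401° + (-109.282°)/2 = +31.401° − 54.641° = -23.240°.

-23.240°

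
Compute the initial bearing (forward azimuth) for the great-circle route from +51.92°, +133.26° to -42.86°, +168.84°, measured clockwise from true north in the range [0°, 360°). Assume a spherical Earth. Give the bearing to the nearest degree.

154°

Δλ = 168.84 − 133.26 = 35.58°.
θ = atan2( sin Δλ · cos φ₂ , cos φ₁ · sin φ₂ − sin φ₁ · cos φ₂ · cos Δλ )
  = atan2(0.42650, -0.88880) = 154.366° → normalised to [0°, 360°): 154.366°.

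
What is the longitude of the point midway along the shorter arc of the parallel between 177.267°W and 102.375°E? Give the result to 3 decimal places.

Signed shortest Δλ from -177.267° to +102.375° is -80.358°.
Midpoint longitude = -177.267° + (-80.358°)/2 = -177.267° − 40.179° = -217.446°.
Normalise into (−180°, 180°]: +142.554°.
(The naïve average (-177.267 + +102.375)/2 = -37.446° is on the wrong side of the globe.)

142.554°E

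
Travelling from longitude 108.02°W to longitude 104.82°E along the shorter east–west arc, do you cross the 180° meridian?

Naïve |104.82 − -108.02| = 212.84° > 180°, so the shorter arc goes the other way round — across 180°.
Signed shortest Δλ = ((104.82 − -108.02 + 180) mod 360) − 180 = -147.16°.
Going west by 147.16° from -108.02° passes through 180° before reaching +104.82°.

Yes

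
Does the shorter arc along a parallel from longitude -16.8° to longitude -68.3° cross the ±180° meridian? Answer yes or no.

No

Signed shortest Δλ = ((-68.3 − -16.8 + 180) mod 360) − 180 = -51.5°.
Going west by 51.5° from -16.8° reaches -68.3° without touching 180°.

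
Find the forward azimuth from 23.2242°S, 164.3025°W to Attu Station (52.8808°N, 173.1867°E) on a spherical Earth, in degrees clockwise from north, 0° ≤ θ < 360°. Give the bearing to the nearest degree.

Δλ = 173.1867 − -164.3025 = 337.4892°; wrapped into (−180°, 180°]: -22.5108°.
θ = atan2( sin Δλ · cos φ₂ , cos φ₁ · sin φ₂ − sin φ₁ · cos φ₂ · cos Δλ )
  = atan2(-0.23105, 0.95261) = -13.633° → normalised to [0°, 360°): 346.367°.

346°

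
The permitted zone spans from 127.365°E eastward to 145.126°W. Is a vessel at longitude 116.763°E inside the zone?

Band width going east from +127.365° to -145.126°: ((-145.126 − 127.365) mod 360) = 87.509°.
Offset of +116.763° east of the west edge: ((116.763 − 127.365) mod 360) = 349.398°.
349.398° > 87.509° ⇒ outside.

No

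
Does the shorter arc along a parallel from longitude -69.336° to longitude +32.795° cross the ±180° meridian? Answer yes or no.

Signed shortest Δλ = ((32.795 − -69.336 + 180) mod 360) − 180 = 102.131°.
Going east by 102.131° from -69.336° reaches +32.795° without touching 180°.

No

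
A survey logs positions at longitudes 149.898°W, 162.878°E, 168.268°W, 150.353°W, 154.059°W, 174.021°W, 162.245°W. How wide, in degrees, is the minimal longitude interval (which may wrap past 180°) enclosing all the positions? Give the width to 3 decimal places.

47.224°

Sort the longitudes: -174.021°, -168.268°, -162.245°, -154.059°, -150.353°, -149.898°, +162.878°.
Eastward gaps between consecutive values (wrapping around): 5.753°, 6.023°, 8.186°, 3.706°, 0.455°, 312.776°, 23.101°.
Largest gap = 312.776° ⇒ minimal covering band is its complement: 360° − 312.776° = 47.224°.
Band runs from +162.878° eastward to -149.898°, crossing the antimeridian.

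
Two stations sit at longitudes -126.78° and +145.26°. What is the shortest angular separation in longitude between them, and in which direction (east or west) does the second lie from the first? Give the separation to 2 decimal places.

87.96° west

Raw difference: 145.26 − -126.78 = 272.04°.
Normalise into (−180°, 180°]: 272.04° − 360° = -87.96°.
Negative ⇒ the second point lies to the west; separation 87.96°.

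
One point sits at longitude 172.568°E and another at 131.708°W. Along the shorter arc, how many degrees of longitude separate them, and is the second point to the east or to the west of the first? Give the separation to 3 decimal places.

Raw difference: -131.708 − 172.568 = -304.276°.
Normalise into (−180°, 180°]: -304.276° + 360° = 55.724°.
Positive ⇒ the second point lies to the east; separation 55.724°.

55.724° east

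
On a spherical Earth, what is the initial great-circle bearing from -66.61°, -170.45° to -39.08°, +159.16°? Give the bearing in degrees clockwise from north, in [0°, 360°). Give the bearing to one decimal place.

312.9°

Δλ = 159.16 − -170.45 = 329.61°; wrapped into (−180°, 180°]: -30.39°.
θ = atan2( sin Δλ · cos φ₂ , cos φ₁ · sin φ₂ − sin φ₁ · cos φ₂ · cos Δλ )
  = atan2(-0.39270, 0.36432) = -47.147° → normalised to [0°, 360°): 312.853°.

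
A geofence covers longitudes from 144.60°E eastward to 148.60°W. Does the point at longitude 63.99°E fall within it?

No

Band width going east from +144.60° to -148.60°: ((-148.60 − 144.60) mod 360) = 66.80°.
Offset of +63.99° east of the west edge: ((63.99 − 144.60) mod 360) = 279.39°.
279.39° > 66.80° ⇒ outside.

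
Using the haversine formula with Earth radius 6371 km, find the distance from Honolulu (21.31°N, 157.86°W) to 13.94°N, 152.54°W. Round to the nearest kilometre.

994 km

Δλ = -152.54 − -157.86 = 5.32°.
Δφ = 13.94 − 21.31 = -7.37°.
a = sin²(Δφ/2) + cos φ₁ · cos φ₂ · sin²(Δλ/2) = 0.006078.
c = 2·atan2(√a, √(1−a)) = 0.15608 rad → d = 6371·c ≈ 994.41 km.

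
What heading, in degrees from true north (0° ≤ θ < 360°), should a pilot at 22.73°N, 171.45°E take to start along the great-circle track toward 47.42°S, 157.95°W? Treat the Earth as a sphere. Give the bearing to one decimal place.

Δλ = -157.95 − 171.45 = -329.40°; wrapped into (−180°, 180°]: 30.60°.
θ = atan2( sin Δλ · cos φ₂ , cos φ₁ · sin φ₂ − sin φ₁ · cos φ₂ · cos Δλ )
  = atan2(0.34443, -0.90418) = 159.147° → normalised to [0°, 360°): 159.147°.

159.1°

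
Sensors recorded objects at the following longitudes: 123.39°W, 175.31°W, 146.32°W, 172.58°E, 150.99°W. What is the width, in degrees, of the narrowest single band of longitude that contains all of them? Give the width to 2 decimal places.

Sort the longitudes: -175.31°, -150.99°, -146.32°, -123.39°, +172.58°.
Eastward gaps between consecutive values (wrapping around): 24.32°, 4.67°, 22.93°, 295.97°, 12.11°.
Largest gap = 295.97° ⇒ minimal covering band is its complement: 360° − 295.97° = 64.03°.
Band runs from +172.58° eastward to -123.39°, crossing the antimeridian.

64.03°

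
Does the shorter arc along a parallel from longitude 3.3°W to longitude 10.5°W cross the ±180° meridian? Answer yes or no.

No

Signed shortest Δλ = ((-10.5 − -3.3 + 180) mod 360) − 180 = -7.2°.
Going west by 7.2° from -3.3° reaches -10.5° without touching 180°.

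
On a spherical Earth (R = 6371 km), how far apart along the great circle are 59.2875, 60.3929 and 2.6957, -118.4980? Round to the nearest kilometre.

Δλ = -118.4980 − 60.3929 = -178.8909°.
Δφ = 2.6957 − 59.2875 = -56.5918°.
a = sin²(Δφ/2) + cos φ₁ · cos φ₂ · sin²(Δλ/2) = 0.734817.
c = 2·atan2(√a, √(1−a)) = 2.05967 rad → d = 6371·c ≈ 13122.18 km.

13122 km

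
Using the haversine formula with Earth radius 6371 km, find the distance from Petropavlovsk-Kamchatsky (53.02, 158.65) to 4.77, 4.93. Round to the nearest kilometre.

13133 km

Δλ = 4.93 − 158.65 = -153.72°.
Δφ = 4.77 − 53.02 = -48.25°.
a = sin²(Δφ/2) + cos φ₁ · cos φ₂ · sin²(Δλ/2) = 0.735533.
c = 2·atan2(√a, √(1−a)) = 2.06129 rad → d = 6371·c ≈ 13132.51 km.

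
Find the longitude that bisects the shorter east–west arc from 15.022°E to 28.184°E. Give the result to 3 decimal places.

Signed shortest Δλ from +15.022° to +28.184° is +13.162°.
Midpoint longitude = +15.022° + (+13.162°)/2 = +15.022° + 6.581° = +21.603°.

21.603°E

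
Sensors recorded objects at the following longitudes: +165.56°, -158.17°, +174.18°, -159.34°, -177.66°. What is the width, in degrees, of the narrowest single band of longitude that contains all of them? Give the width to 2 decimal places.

36.27°

Sort the longitudes: -177.66°, -159.34°, -158.17°, +165.56°, +174.18°.
Eastward gaps between consecutive values (wrapping around): 18.32°, 1.17°, 323.73°, 8.62°, 8.16°.
Largest gap = 323.73° ⇒ minimal covering band is its complement: 360° − 323.73° = 36.27°.
Band runs from +165.56° eastward to -158.17°, crossing the antimeridian.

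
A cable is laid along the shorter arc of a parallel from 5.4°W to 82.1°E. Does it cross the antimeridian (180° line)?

Signed shortest Δλ = ((82.1 − -5.4 + 180) mod 360) − 180 = 87.5°.
Going east by 87.5° from -5.4° reaches +82.1° without touching 180°.

No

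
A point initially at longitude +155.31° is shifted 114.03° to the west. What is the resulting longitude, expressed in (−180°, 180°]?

+41.28°

Start at +155.31°; shift −114.03° → +41.28°.
+41.28° already lies in (−180°, 180°].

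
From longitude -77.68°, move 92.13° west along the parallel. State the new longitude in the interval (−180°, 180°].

-169.81°

Start at -77.68°; shift −92.13° → -169.81°.
-169.81° already lies in (−180°, 180°].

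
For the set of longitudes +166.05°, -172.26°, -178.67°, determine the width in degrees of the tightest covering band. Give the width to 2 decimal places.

21.69°

Sort the longitudes: -178.67°, -172.26°, +166.05°.
Eastward gaps between consecutive values (wrapping around): 6.41°, 338.31°, 15.28°.
Largest gap = 338.31° ⇒ minimal covering band is its complement: 360° − 338.31° = 21.69°.
Band runs from +166.05° eastward to -172.26°, crossing the antimeridian.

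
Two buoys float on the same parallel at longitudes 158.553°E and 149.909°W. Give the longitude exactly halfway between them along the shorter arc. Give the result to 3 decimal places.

Signed shortest Δλ from +158.553° to -149.909° is +51.538°.
Midpoint longitude = +158.553° + (+51.538°)/2 = +158.553° + 25.769° = +184.322°.
Normalise into (−180°, 180°]: -175.678°.
(The naïve average (+158.553 + -149.909)/2 = 4.322° is on the wrong side of the globe.)

175.678°W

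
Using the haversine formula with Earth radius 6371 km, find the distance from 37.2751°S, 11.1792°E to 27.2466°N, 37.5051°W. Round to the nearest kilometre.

8791 km

Δλ = -37.5051 − 11.1792 = -48.6843°.
Δφ = 27.2466 − -37.2751 = 64.5217°.
a = sin²(Δφ/2) + cos φ₁ · cos φ₂ · sin²(Δλ/2) = 0.405108.
c = 2·atan2(√a, √(1−a)) = 1.37985 rad → d = 6371·c ≈ 8791.05 km.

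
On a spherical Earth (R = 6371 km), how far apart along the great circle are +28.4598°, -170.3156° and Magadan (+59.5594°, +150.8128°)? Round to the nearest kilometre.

4531 km

Δλ = 150.8128 − -170.3156 = 321.1284°; wrapped into (−180°, 180°]: -38.8716°.
Δφ = 59.5594 − 28.4598 = 31.0996°.
a = sin²(Δφ/2) + cos φ₁ · cos φ₂ · sin²(Δλ/2) = 0.121183.
c = 2·atan2(√a, √(1−a)) = 0.71111 rad → d = 6371·c ≈ 4530.51 km.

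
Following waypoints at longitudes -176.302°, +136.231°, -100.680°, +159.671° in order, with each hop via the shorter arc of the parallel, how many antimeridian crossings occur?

3

Leg 1: -176.302° → +136.231°, shortest Δλ = -47.467° (west) — crosses 180°.
Leg 2: +136.231° → -100.680°, shortest Δλ = 123.089° (east) — crosses 180°.
Leg 3: -100.680° → +159.671°, shortest Δλ = -99.649° (west) — crosses 180°.
Total crossings: 3.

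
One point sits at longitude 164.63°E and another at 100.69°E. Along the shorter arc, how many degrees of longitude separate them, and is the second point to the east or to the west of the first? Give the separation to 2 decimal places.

Raw difference: 100.69 − 164.63 = -63.94°.
Normalise into (−180°, 180°]: -63.94° stays -63.94°.
Negative ⇒ the second point lies to the west; separation 63.94°.

63.94° west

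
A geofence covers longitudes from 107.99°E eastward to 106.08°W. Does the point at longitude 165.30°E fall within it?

Band width going east from +107.99° to -106.08°: ((-106.08 − 107.99) mod 360) = 145.93°.
Offset of +165.30° east of the west edge: ((165.30 − 107.99) mod 360) = 57.31°.
57.31° ≤ 145.93° ⇒ inside.

Yes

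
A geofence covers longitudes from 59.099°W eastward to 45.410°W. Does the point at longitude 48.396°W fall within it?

Band width going east from -59.099° to -45.410°: ((-45.410 − -59.099) mod 360) = 13.689°.
Offset of -48.396° east of the west edge: ((-48.396 − -59.099) mod 360) = 10.703°.
10.703° ≤ 13.689° ⇒ inside.

Yes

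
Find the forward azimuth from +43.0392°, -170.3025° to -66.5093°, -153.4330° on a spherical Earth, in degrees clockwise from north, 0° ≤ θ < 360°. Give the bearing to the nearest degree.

Δλ = -153.4330 − -170.3025 = 16.8695°.
θ = atan2( sin Δλ · cos φ₂ , cos φ₁ · sin φ₂ − sin φ₁ · cos φ₂ · cos Δλ )
  = atan2(0.11567, -0.93065) = 172.915° → normalised to [0°, 360°): 172.915°.

173°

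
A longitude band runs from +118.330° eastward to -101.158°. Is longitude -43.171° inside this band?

Band width going east from +118.330° to -101.158°: ((-101.158 − 118.330) mod 360) = 140.512°.
Offset of -43.171° east of the west edge: ((-43.171 − 118.330) mod 360) = 198.499°.
198.499° > 140.512° ⇒ outside.

No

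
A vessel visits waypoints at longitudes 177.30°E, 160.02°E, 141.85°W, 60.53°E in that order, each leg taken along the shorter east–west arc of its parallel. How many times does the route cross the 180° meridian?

2

Leg 1: +177.30° → +160.02°, shortest Δλ = -17.28° (west) — does not cross 180°.
Leg 2: +160.02° → -141.85°, shortest Δλ = 58.13° (east) — crosses 180°.
Leg 3: -141.85° → +60.53°, shortest Δλ = -157.62° (west) — crosses 180°.
Total crossings: 2.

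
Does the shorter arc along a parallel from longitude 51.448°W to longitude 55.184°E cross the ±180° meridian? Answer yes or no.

Signed shortest Δλ = ((55.184 − -51.448 + 180) mod 360) − 180 = 106.632°.
Going east by 106.632° from -51.448° reaches +55.184° without touching 180°.

No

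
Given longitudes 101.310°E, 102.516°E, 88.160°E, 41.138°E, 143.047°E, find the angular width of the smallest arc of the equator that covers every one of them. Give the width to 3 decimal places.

Sort the longitudes: +41.138°, +88.160°, +101.310°, +102.516°, +143.047°.
Eastward gaps between consecutive values (wrapping around): 47.022°, 13.150°, 1.206°, 40.531°, 258.091°.
Largest gap = 258.091° ⇒ minimal covering band is its complement: 360° − 258.091° = 101.909°.
Band runs from +41.138° eastward to +143.047°.

101.909°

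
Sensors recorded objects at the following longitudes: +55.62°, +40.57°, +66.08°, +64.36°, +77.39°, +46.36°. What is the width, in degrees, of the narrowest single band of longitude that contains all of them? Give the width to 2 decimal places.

36.82°

Sort the longitudes: +40.57°, +46.36°, +55.62°, +64.36°, +66.08°, +77.39°.
Eastward gaps between consecutive values (wrapping around): 5.79°, 9.26°, 8.74°, 1.72°, 11.31°, 323.18°.
Largest gap = 323.18° ⇒ minimal covering band is its complement: 360° − 323.18° = 36.82°.
Band runs from +40.57° eastward to +77.39°.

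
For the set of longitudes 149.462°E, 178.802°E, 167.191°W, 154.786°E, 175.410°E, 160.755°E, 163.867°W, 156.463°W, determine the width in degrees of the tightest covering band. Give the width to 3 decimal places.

Sort the longitudes: -167.191°, -163.867°, -156.463°, +149.462°, +154.786°, +160.755°, +175.410°, +178.802°.
Eastward gaps between consecutive values (wrapping around): 3.324°, 7.404°, 305.925°, 5.324°, 5.969°, 14.655°, 3.392°, 14.007°.
Largest gap = 305.925° ⇒ minimal covering band is its complement: 360° − 305.925° = 54.075°.
Band runs from +149.462° eastward to -156.463°, crossing the antimeridian.

54.075°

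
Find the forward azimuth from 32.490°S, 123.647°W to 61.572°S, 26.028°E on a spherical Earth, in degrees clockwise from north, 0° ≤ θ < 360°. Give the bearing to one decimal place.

Δλ = 26.028 − -123.647 = 149.675°.
θ = atan2( sin Δλ · cos φ₂ , cos φ₁ · sin φ₂ − sin φ₁ · cos φ₂ · cos Δλ )
  = atan2(0.24036, -0.96250) = 165.979° → normalised to [0°, 360°): 165.979°.

166.0°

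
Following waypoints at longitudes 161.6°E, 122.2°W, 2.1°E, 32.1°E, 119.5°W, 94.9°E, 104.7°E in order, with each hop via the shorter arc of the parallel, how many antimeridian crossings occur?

2

Leg 1: +161.6° → -122.2°, shortest Δλ = 76.2° (east) — crosses 180°.
Leg 2: -122.2° → +2.1°, shortest Δλ = 124.3° (east) — does not cross 180°.
Leg 3: +2.1° → +32.1°, shortest Δλ = 30.0° (east) — does not cross 180°.
Leg 4: +32.1° → -119.5°, shortest Δλ = -151.6° (west) — does not cross 180°.
Leg 5: -119.5° → +94.9°, shortest Δλ = -145.6° (west) — crosses 180°.
Leg 6: +94.9° → +104.7°, shortest Δλ = 9.8° (east) — does not cross 180°.
Total crossings: 2.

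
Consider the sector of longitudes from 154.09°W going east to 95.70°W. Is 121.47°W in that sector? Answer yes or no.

Band width going east from -154.09° to -95.70°: ((-95.70 − -154.09) mod 360) = 58.39°.
Offset of -121.47° east of the west edge: ((-121.47 − -154.09) mod 360) = 32.62°.
32.62° ≤ 58.39° ⇒ inside.

Yes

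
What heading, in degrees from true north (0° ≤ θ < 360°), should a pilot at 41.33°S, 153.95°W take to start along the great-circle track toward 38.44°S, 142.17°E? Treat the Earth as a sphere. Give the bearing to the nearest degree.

Δλ = 142.17 − -153.95 = 296.12°; wrapped into (−180°, 180°]: -63.88°.
θ = atan2( sin Δλ · cos φ₂ , cos φ₁ · sin φ₂ − sin φ₁ · cos φ₂ · cos Δλ )
  = atan2(-0.70327, -0.23912) = -108.778° → normalised to [0°, 360°): 251.222°.

251°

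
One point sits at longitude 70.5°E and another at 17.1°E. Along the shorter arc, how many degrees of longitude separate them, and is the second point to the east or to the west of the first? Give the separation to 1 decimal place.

Raw difference: 17.1 − 70.5 = -53.4°.
Normalise into (−180°, 180°]: -53.4° stays -53.4°.
Negative ⇒ the second point lies to the west; separation 53.4°.

53.4° west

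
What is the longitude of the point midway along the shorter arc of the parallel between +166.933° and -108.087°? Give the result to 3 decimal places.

Signed shortest Δλ from +166.933° to -108.087° is +84.980°.
Midpoint longitude = +166.933° + (+84.980°)/2 = +166.933° + 42.490° = +209.423°.
Normalise into (−180°, 180°]: -150.577°.
(The naïve average (+166.933 + -108.087)/2 = 29.423° is on the wrong side of the globe.)

-150.577°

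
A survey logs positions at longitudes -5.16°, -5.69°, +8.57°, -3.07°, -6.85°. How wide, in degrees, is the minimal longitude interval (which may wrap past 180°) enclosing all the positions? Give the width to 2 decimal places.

Sort the longitudes: -6.85°, -5.69°, -5.16°, -3.07°, +8.57°.
Eastward gaps between consecutive values (wrapping around): 1.16°, 0.53°, 2.09°, 11.64°, 344.58°.
Largest gap = 344.58° ⇒ minimal covering band is its complement: 360° − 344.58° = 15.42°.
Band runs from -6.85° eastward to +8.57°.

15.42°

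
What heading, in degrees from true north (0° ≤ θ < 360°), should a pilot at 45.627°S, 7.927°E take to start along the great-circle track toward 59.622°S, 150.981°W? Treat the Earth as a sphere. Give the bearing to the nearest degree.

Δλ = -150.981 − 7.927 = -158.908°.
θ = atan2( sin Δλ · cos φ₂ , cos φ₁ · sin φ₂ − sin φ₁ · cos φ₂ · cos Δλ )
  = atan2(-0.18199, -0.94057) = -169.050° → normalised to [0°, 360°): 190.950°.

191°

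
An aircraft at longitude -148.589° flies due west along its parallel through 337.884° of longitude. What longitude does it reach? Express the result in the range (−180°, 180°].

-126.473°

Start at -148.589°; shift −337.884° → -486.473°.
-486.473° lies outside (−180°, 180°]; add 360° → -126.473°.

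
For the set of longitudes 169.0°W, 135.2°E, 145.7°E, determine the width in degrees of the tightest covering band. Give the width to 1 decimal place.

Sort the longitudes: -169.0°, +135.2°, +145.7°.
Eastward gaps between consecutive values (wrapping around): 304.2°, 10.5°, 45.3°.
Largest gap = 304.2° ⇒ minimal covering band is its complement: 360° − 304.2° = 55.8°.
Band runs from +135.2° eastward to -169.0°, crossing the antimeridian.

55.8°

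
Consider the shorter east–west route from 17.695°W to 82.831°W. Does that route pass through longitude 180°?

Signed shortest Δλ = ((-82.831 − -17.695 + 180) mod 360) − 180 = -65.136°.
Going west by 65.136° from -17.695° reaches -82.831° without touching 180°.

No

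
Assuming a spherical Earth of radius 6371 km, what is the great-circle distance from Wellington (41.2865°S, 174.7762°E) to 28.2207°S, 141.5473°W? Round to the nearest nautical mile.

2265 nmi

Δλ = -141.5473 − 174.7762 = -316.3235°; wrapped into (−180°, 180°]: 43.6765°.
Δφ = -28.2207 − -41.2865 = 13.0658°.
a = sin²(Δφ/2) + cos φ₁ · cos φ₂ · sin²(Δλ/2) = 0.104562.
c = 2·atan2(√a, √(1−a)) = 0.65856 rad → d = 6371·c ≈ 4195.68 km ≈ 2265.48 nmi.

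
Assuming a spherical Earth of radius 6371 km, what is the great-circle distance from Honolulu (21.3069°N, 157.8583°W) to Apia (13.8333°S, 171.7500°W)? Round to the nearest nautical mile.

Δλ = -171.7500 − -157.8583 = -13.8917°.
Δφ = -13.8333 − 21.3069 = -35.1402°.
a = sin²(Δφ/2) + cos φ₁ · cos φ₂ · sin²(Δλ/2) = 0.104357.
c = 2·atan2(√a, √(1−a)) = 0.65789 rad → d = 6371·c ≈ 4191.39 km ≈ 2263.17 nmi.

2263 nmi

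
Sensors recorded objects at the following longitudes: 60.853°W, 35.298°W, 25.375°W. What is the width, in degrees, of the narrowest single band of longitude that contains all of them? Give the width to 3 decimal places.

Sort the longitudes: -60.853°, -35.298°, -25.375°.
Eastward gaps between consecutive values (wrapping around): 25.555°, 9.923°, 324.522°.
Largest gap = 324.522° ⇒ minimal covering band is its complement: 360° − 324.522° = 35.478°.
Band runs from -60.853° eastward to -25.375°.

35.478°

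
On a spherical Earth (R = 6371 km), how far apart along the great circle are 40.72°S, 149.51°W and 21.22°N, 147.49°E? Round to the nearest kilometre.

Δλ = 147.49 − -149.51 = 297.00°; wrapped into (−180°, 180°]: -63.00°.
Δφ = 21.22 − -40.72 = 61.94°.
a = sin²(Δφ/2) + cos φ₁ · cos φ₂ · sin²(Δλ/2) = 0.457685.
c = 2·atan2(√a, √(1−a)) = 1.48606 rad → d = 6371·c ≈ 9467.72 km.

9468 km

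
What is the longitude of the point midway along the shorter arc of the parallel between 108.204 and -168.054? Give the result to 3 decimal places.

Signed shortest Δλ from +108.204° to -168.054° is +83.742°.
Midpoint longitude = +108.204° + (+83.742°)/2 = +108.204° + 41.871° = +150.075°.
(The naïve average (+108.204 + -168.054)/2 = -29.925° is on the wrong side of the globe.)

+150.075°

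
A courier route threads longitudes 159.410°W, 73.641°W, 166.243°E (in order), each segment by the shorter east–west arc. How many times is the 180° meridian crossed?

Leg 1: -159.410° → -73.641°, shortest Δλ = 85.769° (east) — does not cross 180°.
Leg 2: -73.641° → +166.243°, shortest Δλ = -120.116° (west) — crosses 180°.
Total crossings: 1.

1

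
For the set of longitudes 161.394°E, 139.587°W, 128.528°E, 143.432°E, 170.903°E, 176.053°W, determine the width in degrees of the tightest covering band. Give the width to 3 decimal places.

Sort the longitudes: -176.053°, -139.587°, +128.528°, +143.432°, +161.394°, +170.903°.
Eastward gaps between consecutive values (wrapping around): 36.466°, 268.115°, 14.904°, 17.962°, 9.509°, 13.044°.
Largest gap = 268.115° ⇒ minimal covering band is its complement: 360° − 268.115° = 91.885°.
Band runs from +128.528° eastward to -139.587°, crossing the antimeridian.

91.885°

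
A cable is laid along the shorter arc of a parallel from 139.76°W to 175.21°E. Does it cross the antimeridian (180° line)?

Yes

Naïve |175.21 − -139.76| = 314.97° > 180°, so the shorter arc goes the other way round — across 180°.
Signed shortest Δλ = ((175.21 − -139.76 + 180) mod 360) − 180 = -45.03°.
Going west by 45.03° from -139.76° passes through 180° before reaching +175.21°.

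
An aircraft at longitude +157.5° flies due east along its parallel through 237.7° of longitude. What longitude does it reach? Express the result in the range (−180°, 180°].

+35.2°

Start at +157.5°; shift +237.7° → +395.2°.
+395.2° lies outside (−180°, 180°]; subtract 360° → +35.2°.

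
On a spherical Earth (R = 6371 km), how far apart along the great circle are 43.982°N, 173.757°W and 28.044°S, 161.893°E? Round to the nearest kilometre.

8384 km

Δλ = 161.893 − -173.757 = 335.650°; wrapped into (−180°, 180°]: -24.350°.
Δφ = -28.044 − 43.982 = -72.026°.
a = sin²(Δφ/2) + cos φ₁ · cos φ₂ · sin²(Δλ/2) = 0.373954.
c = 2·atan2(√a, √(1−a)) = 1.31596 rad → d = 6371·c ≈ 8383.95 km.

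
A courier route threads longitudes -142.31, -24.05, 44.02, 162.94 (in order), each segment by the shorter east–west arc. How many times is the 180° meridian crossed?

0

Leg 1: -142.31° → -24.05°, shortest Δλ = 118.26° (east) — does not cross 180°.
Leg 2: -24.05° → +44.02°, shortest Δλ = 68.07° (east) — does not cross 180°.
Leg 3: +44.02° → +162.94°, shortest Δλ = 118.92° (east) — does not cross 180°.
Total crossings: 0.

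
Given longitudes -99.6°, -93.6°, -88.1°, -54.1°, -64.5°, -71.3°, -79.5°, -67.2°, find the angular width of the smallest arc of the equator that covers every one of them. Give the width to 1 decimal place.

Sort the longitudes: -99.6°, -93.6°, -88.1°, -79.5°, -71.3°, -67.2°, -64.5°, -54.1°.
Eastward gaps between consecutive values (wrapping around): 6.0°, 5.5°, 8.6°, 8.2°, 4.1°, 2.7°, 10.4°, 314.5°.
Largest gap = 314.5° ⇒ minimal covering band is its complement: 360° − 314.5° = 45.5°.
Band runs from -99.6° eastward to -54.1°.

45.5°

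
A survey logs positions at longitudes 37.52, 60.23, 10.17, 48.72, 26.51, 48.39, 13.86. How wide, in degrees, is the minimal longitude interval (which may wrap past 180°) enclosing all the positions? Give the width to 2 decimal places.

Sort the longitudes: +10.17°, +13.86°, +26.51°, +37.52°, +48.39°, +48.72°, +60.23°.
Eastward gaps between consecutive values (wrapping around): 3.69°, 12.65°, 11.01°, 10.87°, 0.33°, 11.51°, 309.94°.
Largest gap = 309.94° ⇒ minimal covering band is its complement: 360° − 309.94° = 50.06°.
Band runs from +10.17° eastward to +60.23°.

50.06°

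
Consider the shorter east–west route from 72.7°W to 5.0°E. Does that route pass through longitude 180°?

Signed shortest Δλ = ((5.0 − -72.7 + 180) mod 360) − 180 = 77.7°.
Going east by 77.7° from -72.7° reaches +5.0° without touching 180°.

No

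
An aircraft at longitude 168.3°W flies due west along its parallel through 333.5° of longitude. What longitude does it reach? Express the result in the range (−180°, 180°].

141.8°W

Start at -168.3°; shift −333.5° → -501.8°.
-501.8° lies outside (−180°, 180°]; add 360° → -141.8°.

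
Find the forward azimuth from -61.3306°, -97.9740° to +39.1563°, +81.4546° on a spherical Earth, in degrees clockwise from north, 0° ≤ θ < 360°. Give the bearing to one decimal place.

178.8°

Δλ = 81.4546 − -97.9740 = 179.4286°.
θ = atan2( sin Δλ · cos φ₂ , cos φ₁ · sin φ₂ − sin φ₁ · cos φ₂ · cos Δλ )
  = atan2(0.00773, -0.37739) = 178.826° → normalised to [0°, 360°): 178.826°.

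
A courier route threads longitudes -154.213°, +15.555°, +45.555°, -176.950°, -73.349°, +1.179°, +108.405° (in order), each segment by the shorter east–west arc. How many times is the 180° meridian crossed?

Leg 1: -154.213° → +15.555°, shortest Δλ = 169.768° (east) — does not cross 180°.
Leg 2: +15.555° → +45.555°, shortest Δλ = 30.0° (east) — does not cross 180°.
Leg 3: +45.555° → -176.950°, shortest Δλ = 137.495° (east) — crosses 180°.
Leg 4: -176.950° → -73.349°, shortest Δλ = 103.601° (east) — does not cross 180°.
Leg 5: -73.349° → +1.179°, shortest Δλ = 74.528° (east) — does not cross 180°.
Leg 6: +1.179° → +108.405°, shortest Δλ = 107.226° (east) — does not cross 180°.
Total crossings: 1.

1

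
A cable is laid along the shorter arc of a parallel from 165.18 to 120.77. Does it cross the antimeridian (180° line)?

Signed shortest Δλ = ((120.77 − 165.18 + 180) mod 360) − 180 = -44.41°.
Going west by 44.41° from +165.18° reaches +120.77° without touching 180°.

No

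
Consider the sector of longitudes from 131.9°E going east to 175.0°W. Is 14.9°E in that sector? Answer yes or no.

Band width going east from +131.9° to -175.0°: ((-175.0 − 131.9) mod 360) = 53.1°.
Offset of +14.9° east of the west edge: ((14.9 − 131.9) mod 360) = 243.0°.
243.0° > 53.1° ⇒ outside.

No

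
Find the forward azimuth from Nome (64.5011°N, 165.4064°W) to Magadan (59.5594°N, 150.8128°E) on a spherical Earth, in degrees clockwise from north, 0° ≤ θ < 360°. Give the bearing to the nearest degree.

277°

Δλ = 150.8128 − -165.4064 = 316.2192°; wrapped into (−180°, 180°]: -43.7808°.
θ = atan2( sin Δλ · cos φ₂ , cos φ₁ · sin φ₂ − sin φ₁ · cos φ₂ · cos Δλ )
  = atan2(-0.35055, 0.04099) = -83.331° → normalised to [0°, 360°): 276.669°.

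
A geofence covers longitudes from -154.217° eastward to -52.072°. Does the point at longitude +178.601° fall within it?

No

Band width going east from -154.217° to -52.072°: ((-52.072 − -154.217) mod 360) = 102.145°.
Offset of +178.601° east of the west edge: ((178.601 − -154.217) mod 360) = 332.818°.
332.818° > 102.145° ⇒ outside.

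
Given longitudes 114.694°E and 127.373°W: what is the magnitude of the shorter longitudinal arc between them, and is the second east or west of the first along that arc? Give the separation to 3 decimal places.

117.933° east

Raw difference: -127.373 − 114.694 = -242.067°.
Normalise into (−180°, 180°]: -242.067° + 360° = 117.933°.
Positive ⇒ the second point lies to the east; separation 117.933°.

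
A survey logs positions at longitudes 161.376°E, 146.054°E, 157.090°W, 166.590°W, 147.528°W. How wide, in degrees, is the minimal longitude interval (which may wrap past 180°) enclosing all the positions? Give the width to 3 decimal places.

66.418°

Sort the longitudes: -166.590°, -157.090°, -147.528°, +146.054°, +161.376°.
Eastward gaps between consecutive values (wrapping around): 9.500°, 9.562°, 293.582°, 15.322°, 32.034°.
Largest gap = 293.582° ⇒ minimal covering band is its complement: 360° − 293.582° = 66.418°.
Band runs from +146.054° eastward to -147.528°, crossing the antimeridian.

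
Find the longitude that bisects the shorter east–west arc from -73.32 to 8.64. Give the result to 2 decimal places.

Signed shortest Δλ from -73.32° to +8.64° is +81.96°.
Midpoint longitude = -73.32° + (+81.96°)/2 = -73.32° + 40.98° = -32.34°.

-32.34°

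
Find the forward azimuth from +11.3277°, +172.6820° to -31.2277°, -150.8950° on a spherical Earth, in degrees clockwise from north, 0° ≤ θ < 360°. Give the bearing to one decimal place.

Δλ = -150.8950 − 172.6820 = -323.5770°; wrapped into (−180°, 180°]: 36.4230°.
θ = atan2( sin Δλ · cos φ₂ , cos φ₁ · sin φ₂ − sin φ₁ · cos φ₂ · cos Δλ )
  = atan2(0.50772, -0.64349) = 141.726° → normalised to [0°, 360°): 141.726°.

141.7°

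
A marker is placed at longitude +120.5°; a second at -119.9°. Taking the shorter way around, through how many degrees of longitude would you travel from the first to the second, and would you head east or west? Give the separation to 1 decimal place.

Raw difference: -119.9 − 120.5 = -240.4°.
Normalise into (−180°, 180°]: -240.4° + 360° = 119.6°.
Positive ⇒ the second point lies to the east; separation 119.6°.

119.6° east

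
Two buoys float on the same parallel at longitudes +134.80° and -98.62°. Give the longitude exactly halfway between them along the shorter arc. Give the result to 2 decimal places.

-161.91°

Signed shortest Δλ from +134.80° to -98.62° is +126.58°.
Midpoint longitude = +134.80° + (+126.58°)/2 = +134.80° + 63.29° = +198.09°.
Normalise into (−180°, 180°]: -161.91°.
(The naïve average (+134.80 + -98.62)/2 = 18.09° is on the wrong side of the globe.)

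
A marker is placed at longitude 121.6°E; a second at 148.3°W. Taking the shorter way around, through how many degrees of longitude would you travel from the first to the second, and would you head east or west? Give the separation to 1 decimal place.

90.1° east

Raw difference: -148.3 − 121.6 = -269.9°.
Normalise into (−180°, 180°]: -269.9° + 360° = 90.1°.
Positive ⇒ the second point lies to the east; separation 90.1°.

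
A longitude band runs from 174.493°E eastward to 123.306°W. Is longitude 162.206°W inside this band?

Band width going east from +174.493° to -123.306°: ((-123.306 − 174.493) mod 360) = 62.201°.
Offset of -162.206° east of the west edge: ((-162.206 − 174.493) mod 360) = 23.301°.
23.301° ≤ 62.201° ⇒ inside.

Yes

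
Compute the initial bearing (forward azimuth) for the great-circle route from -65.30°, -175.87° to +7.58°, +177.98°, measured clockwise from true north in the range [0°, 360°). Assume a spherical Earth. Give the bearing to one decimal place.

Δλ = 177.98 − -175.87 = 353.85°; wrapped into (−180°, 180°]: -6.15°.
θ = atan2( sin Δλ · cos φ₂ , cos φ₁ · sin φ₂ − sin φ₁ · cos φ₂ · cos Δλ )
  = atan2(-0.10620, 0.95051) = -6.375° → normalised to [0°, 360°): 353.625°.

353.6°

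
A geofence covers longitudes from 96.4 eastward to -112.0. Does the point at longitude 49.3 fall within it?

No

Band width going east from +96.4° to -112.0°: ((-112.0 − 96.4) mod 360) = 151.6°.
Offset of +49.3° east of the west edge: ((49.3 − 96.4) mod 360) = 312.9°.
312.9° > 151.6° ⇒ outside.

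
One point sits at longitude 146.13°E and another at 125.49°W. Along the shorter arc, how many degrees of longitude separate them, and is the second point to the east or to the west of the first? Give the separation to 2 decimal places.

88.38° east

Raw difference: -125.49 − 146.13 = -271.62°.
Normalise into (−180°, 180°]: -271.62° + 360° = 88.38°.
Positive ⇒ the second point lies to the east; separation 88.38°.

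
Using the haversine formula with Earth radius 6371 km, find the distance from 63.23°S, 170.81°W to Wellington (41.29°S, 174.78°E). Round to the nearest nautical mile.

Δλ = 174.78 − -170.81 = 345.59°; wrapped into (−180°, 180°]: -14.41°.
Δφ = -41.29 − -63.23 = 21.94°.
a = sin²(Δφ/2) + cos φ₁ · cos φ₂ · sin²(Δλ/2) = 0.041536.
c = 2·atan2(√a, √(1−a)) = 0.41048 rad → d = 6371·c ≈ 2615.18 km ≈ 1412.08 nmi.

1412 nmi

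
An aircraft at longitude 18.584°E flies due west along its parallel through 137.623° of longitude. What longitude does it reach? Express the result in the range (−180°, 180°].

119.039°W

Start at +18.584°; shift −137.623° → -119.039°.
-119.039° already lies in (−180°, 180°].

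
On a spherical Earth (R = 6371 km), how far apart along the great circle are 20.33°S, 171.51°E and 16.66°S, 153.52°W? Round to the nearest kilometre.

3703 km

Δλ = -153.52 − 171.51 = -325.03°; wrapped into (−180°, 180°]: 34.97°.
Δφ = -16.66 − -20.33 = 3.67°.
a = sin²(Δφ/2) + cos φ₁ · cos φ₂ · sin²(Δλ/2) = 0.082122.
c = 2·atan2(√a, √(1−a)) = 0.58129 rad → d = 6371·c ≈ 3703.40 km.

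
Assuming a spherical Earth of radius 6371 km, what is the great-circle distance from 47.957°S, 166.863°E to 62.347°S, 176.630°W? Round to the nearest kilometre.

1901 km

Δλ = -176.630 − 166.863 = -343.493°; wrapped into (−180°, 180°]: 16.507°.
Δφ = -62.347 − -47.957 = -14.390°.
a = sin²(Δφ/2) + cos φ₁ · cos φ₂ · sin²(Δλ/2) = 0.022092.
c = 2·atan2(√a, √(1−a)) = 0.29837 rad → d = 6371·c ≈ 1900.93 km.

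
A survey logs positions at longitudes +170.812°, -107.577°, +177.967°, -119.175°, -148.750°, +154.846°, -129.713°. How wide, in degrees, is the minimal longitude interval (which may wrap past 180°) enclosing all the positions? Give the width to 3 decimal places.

Sort the longitudes: -148.750°, -129.713°, -119.175°, -107.577°, +154.846°, +170.812°, +177.967°.
Eastward gaps between consecutive values (wrapping around): 19.037°, 10.538°, 11.598°, 262.423°, 15.966°, 7.155°, 33.283°.
Largest gap = 262.423° ⇒ minimal covering band is its complement: 360° − 262.423° = 97.577°.
Band runs from +154.846° eastward to -107.577°, crossing the antimeridian.

97.577°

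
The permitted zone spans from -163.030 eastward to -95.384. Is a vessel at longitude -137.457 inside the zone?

Yes

Band width going east from -163.030° to -95.384°: ((-95.384 − -163.030) mod 360) = 67.646°.
Offset of -137.457° east of the west edge: ((-137.457 − -163.030) mod 360) = 25.573°.
25.573° ≤ 67.646° ⇒ inside.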